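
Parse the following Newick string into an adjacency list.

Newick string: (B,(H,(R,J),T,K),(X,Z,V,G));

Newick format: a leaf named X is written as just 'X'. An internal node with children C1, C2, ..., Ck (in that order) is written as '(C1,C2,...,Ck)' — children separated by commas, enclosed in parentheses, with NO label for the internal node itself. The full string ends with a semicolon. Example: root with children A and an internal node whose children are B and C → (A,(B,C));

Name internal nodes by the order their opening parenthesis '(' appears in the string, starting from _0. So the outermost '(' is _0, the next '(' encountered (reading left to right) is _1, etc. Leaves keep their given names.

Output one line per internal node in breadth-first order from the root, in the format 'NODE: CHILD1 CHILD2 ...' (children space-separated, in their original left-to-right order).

Input: (B,(H,(R,J),T,K),(X,Z,V,G));
Scanning left-to-right, naming '(' by encounter order:
  pos 0: '(' -> open internal node _0 (depth 1)
  pos 3: '(' -> open internal node _1 (depth 2)
  pos 6: '(' -> open internal node _2 (depth 3)
  pos 10: ')' -> close internal node _2 (now at depth 2)
  pos 15: ')' -> close internal node _1 (now at depth 1)
  pos 17: '(' -> open internal node _3 (depth 2)
  pos 25: ')' -> close internal node _3 (now at depth 1)
  pos 26: ')' -> close internal node _0 (now at depth 0)
Total internal nodes: 4
BFS adjacency from root:
  _0: B _1 _3
  _1: H _2 T K
  _3: X Z V G
  _2: R J

Answer: _0: B _1 _3
_1: H _2 T K
_3: X Z V G
_2: R J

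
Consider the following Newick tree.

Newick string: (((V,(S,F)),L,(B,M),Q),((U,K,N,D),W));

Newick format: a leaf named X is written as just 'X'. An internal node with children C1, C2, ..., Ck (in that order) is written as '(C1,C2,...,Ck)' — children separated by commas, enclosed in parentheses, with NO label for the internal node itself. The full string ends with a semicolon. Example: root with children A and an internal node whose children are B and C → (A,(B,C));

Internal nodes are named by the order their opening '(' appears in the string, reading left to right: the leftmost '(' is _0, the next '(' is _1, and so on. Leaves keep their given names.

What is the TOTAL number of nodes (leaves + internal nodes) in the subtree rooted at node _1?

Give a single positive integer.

Newick: (((V,(S,F)),L,(B,M),Q),((U,K,N,D),W));
Locate _1: it is the '(' at position 1 (the 2nd '(' reading left to right).
Query: subtree rooted at _1
_1: subtree_size = 1 + 10
  _2: subtree_size = 1 + 4
    V: subtree_size = 1 + 0
    _3: subtree_size = 1 + 2
      S: subtree_size = 1 + 0
      F: subtree_size = 1 + 0
  L: subtree_size = 1 + 0
  _4: subtree_size = 1 + 2
    B: subtree_size = 1 + 0
    M: subtree_size = 1 + 0
  Q: subtree_size = 1 + 0
Total subtree size of _1: 11

Answer: 11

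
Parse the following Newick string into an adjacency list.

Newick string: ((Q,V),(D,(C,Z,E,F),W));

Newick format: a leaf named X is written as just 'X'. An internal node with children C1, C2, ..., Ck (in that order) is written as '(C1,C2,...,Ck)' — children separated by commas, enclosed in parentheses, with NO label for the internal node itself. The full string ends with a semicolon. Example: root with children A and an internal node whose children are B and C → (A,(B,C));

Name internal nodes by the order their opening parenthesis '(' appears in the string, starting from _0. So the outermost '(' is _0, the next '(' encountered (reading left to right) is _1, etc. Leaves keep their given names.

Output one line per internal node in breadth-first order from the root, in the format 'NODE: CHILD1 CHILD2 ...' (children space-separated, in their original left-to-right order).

Answer: _0: _1 _2
_1: Q V
_2: D _3 W
_3: C Z E F

Derivation:
Input: ((Q,V),(D,(C,Z,E,F),W));
Scanning left-to-right, naming '(' by encounter order:
  pos 0: '(' -> open internal node _0 (depth 1)
  pos 1: '(' -> open internal node _1 (depth 2)
  pos 5: ')' -> close internal node _1 (now at depth 1)
  pos 7: '(' -> open internal node _2 (depth 2)
  pos 10: '(' -> open internal node _3 (depth 3)
  pos 18: ')' -> close internal node _3 (now at depth 2)
  pos 21: ')' -> close internal node _2 (now at depth 1)
  pos 22: ')' -> close internal node _0 (now at depth 0)
Total internal nodes: 4
BFS adjacency from root:
  _0: _1 _2
  _1: Q V
  _2: D _3 W
  _3: C Z E F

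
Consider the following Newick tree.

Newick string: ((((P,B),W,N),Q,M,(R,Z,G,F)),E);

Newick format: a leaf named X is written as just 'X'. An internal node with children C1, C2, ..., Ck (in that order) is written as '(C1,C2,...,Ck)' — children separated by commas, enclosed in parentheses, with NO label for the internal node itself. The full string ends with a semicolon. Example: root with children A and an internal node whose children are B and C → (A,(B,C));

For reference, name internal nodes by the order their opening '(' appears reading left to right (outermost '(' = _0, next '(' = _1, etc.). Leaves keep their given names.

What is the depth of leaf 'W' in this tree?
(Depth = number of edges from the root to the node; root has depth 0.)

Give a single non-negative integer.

Answer: 3

Derivation:
Newick: ((((P,B),W,N),Q,M,(R,Z,G,F)),E);
Naming internals by '(' encounter order: outermost '(' = _0, next = _1, ...
Query node: W
Path from root: _0 -> _1 -> _2 -> W
Depth of W: 3 (number of edges from root)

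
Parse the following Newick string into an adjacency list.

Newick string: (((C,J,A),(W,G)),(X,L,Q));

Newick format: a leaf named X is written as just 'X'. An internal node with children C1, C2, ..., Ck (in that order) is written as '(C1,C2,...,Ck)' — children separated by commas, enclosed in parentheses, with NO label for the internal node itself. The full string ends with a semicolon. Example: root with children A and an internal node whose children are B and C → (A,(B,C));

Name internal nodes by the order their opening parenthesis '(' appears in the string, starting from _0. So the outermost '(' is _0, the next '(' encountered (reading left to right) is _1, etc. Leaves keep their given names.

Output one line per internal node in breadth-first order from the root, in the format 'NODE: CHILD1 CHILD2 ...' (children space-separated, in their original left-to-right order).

Answer: _0: _1 _4
_1: _2 _3
_4: X L Q
_2: C J A
_3: W G

Derivation:
Input: (((C,J,A),(W,G)),(X,L,Q));
Scanning left-to-right, naming '(' by encounter order:
  pos 0: '(' -> open internal node _0 (depth 1)
  pos 1: '(' -> open internal node _1 (depth 2)
  pos 2: '(' -> open internal node _2 (depth 3)
  pos 8: ')' -> close internal node _2 (now at depth 2)
  pos 10: '(' -> open internal node _3 (depth 3)
  pos 14: ')' -> close internal node _3 (now at depth 2)
  pos 15: ')' -> close internal node _1 (now at depth 1)
  pos 17: '(' -> open internal node _4 (depth 2)
  pos 23: ')' -> close internal node _4 (now at depth 1)
  pos 24: ')' -> close internal node _0 (now at depth 0)
Total internal nodes: 5
BFS adjacency from root:
  _0: _1 _4
  _1: _2 _3
  _4: X L Q
  _2: C J A
  _3: W G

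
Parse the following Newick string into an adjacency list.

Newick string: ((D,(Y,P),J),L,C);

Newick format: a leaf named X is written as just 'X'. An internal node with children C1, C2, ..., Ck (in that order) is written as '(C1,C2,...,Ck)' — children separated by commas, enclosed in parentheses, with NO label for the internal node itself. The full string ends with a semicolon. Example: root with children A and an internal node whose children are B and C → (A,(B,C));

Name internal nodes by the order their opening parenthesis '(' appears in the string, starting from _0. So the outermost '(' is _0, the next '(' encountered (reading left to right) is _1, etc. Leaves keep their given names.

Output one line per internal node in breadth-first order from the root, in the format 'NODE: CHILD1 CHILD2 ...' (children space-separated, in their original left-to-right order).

Answer: _0: _1 L C
_1: D _2 J
_2: Y P

Derivation:
Input: ((D,(Y,P),J),L,C);
Scanning left-to-right, naming '(' by encounter order:
  pos 0: '(' -> open internal node _0 (depth 1)
  pos 1: '(' -> open internal node _1 (depth 2)
  pos 4: '(' -> open internal node _2 (depth 3)
  pos 8: ')' -> close internal node _2 (now at depth 2)
  pos 11: ')' -> close internal node _1 (now at depth 1)
  pos 16: ')' -> close internal node _0 (now at depth 0)
Total internal nodes: 3
BFS adjacency from root:
  _0: _1 L C
  _1: D _2 J
  _2: Y P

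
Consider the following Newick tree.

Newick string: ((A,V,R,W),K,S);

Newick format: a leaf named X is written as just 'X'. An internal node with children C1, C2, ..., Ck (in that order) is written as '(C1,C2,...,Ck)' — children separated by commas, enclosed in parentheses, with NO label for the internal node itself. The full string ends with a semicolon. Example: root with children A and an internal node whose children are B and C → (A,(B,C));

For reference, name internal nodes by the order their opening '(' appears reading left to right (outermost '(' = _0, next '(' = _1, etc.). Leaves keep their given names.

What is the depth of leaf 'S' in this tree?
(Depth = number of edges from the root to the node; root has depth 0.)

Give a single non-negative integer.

Answer: 1

Derivation:
Newick: ((A,V,R,W),K,S);
Naming internals by '(' encounter order: outermost '(' = _0, next = _1, ...
Query node: S
Path from root: _0 -> S
Depth of S: 1 (number of edges from root)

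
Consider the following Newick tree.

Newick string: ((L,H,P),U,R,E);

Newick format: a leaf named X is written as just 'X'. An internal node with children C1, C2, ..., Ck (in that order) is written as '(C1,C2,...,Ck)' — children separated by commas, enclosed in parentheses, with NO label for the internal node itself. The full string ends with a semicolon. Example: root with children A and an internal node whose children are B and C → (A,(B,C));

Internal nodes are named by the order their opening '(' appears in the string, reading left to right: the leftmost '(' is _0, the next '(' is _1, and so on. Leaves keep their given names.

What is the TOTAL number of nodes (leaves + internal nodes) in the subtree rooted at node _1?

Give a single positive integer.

Newick: ((L,H,P),U,R,E);
Locate _1: it is the '(' at position 1 (the 2nd '(' reading left to right).
Query: subtree rooted at _1
_1: subtree_size = 1 + 3
  L: subtree_size = 1 + 0
  H: subtree_size = 1 + 0
  P: subtree_size = 1 + 0
Total subtree size of _1: 4

Answer: 4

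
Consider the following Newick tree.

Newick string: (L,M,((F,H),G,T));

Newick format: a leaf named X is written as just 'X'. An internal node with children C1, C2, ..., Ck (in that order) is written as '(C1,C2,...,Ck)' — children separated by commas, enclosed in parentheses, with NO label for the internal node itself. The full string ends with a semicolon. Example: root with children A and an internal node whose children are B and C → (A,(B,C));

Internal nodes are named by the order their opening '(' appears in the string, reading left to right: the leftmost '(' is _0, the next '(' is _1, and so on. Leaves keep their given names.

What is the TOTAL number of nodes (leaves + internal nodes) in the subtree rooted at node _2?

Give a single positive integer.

Answer: 3

Derivation:
Newick: (L,M,((F,H),G,T));
Locate _2: it is the '(' at position 6 (the 3rd '(' reading left to right).
Query: subtree rooted at _2
_2: subtree_size = 1 + 2
  F: subtree_size = 1 + 0
  H: subtree_size = 1 + 0
Total subtree size of _2: 3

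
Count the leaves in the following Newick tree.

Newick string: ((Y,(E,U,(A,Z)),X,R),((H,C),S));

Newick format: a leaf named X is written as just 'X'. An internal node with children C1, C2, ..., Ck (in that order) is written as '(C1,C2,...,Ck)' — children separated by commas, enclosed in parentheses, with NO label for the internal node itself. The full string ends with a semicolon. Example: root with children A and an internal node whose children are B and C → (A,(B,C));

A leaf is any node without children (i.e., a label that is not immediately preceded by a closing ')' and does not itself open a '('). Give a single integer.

Answer: 10

Derivation:
Newick: ((Y,(E,U,(A,Z)),X,R),((H,C),S));
Scan left-to-right; a leaf is any maximal label run not followed by '(':
  pos 2: leaf 'Y' → count = 1
  pos 5: leaf 'E' → count = 2
  pos 7: leaf 'U' → count = 3
  pos 10: leaf 'A' → count = 4
  pos 12: leaf 'Z' → count = 5
  pos 16: leaf 'X' → count = 6
  pos 18: leaf 'R' → count = 7
  pos 23: leaf 'H' → count = 8
  pos 25: leaf 'C' → count = 9
  pos 28: leaf 'S' → count = 10
Total leaves: 10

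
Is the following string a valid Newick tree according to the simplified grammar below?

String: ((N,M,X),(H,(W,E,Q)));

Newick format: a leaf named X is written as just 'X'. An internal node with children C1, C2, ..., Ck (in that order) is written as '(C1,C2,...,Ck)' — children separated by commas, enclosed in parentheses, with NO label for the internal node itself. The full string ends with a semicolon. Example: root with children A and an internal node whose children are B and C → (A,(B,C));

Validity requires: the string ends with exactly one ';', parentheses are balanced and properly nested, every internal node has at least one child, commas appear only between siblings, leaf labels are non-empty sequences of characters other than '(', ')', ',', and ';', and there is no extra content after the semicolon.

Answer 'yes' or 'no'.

Input: ((N,M,X),(H,(W,E,Q)));
Paren balance: 4 '(' vs 4 ')' OK
Ends with single ';': True
Full parse: OK
Valid: True

Answer: yes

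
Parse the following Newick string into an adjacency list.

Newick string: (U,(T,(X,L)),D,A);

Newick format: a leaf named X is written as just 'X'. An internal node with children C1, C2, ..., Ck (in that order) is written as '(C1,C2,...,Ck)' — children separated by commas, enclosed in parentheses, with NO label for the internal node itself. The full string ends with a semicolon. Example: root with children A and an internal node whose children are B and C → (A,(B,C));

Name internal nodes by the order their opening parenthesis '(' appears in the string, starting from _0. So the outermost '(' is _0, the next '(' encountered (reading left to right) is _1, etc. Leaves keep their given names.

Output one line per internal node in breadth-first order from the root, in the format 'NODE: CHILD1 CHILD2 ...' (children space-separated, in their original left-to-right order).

Input: (U,(T,(X,L)),D,A);
Scanning left-to-right, naming '(' by encounter order:
  pos 0: '(' -> open internal node _0 (depth 1)
  pos 3: '(' -> open internal node _1 (depth 2)
  pos 6: '(' -> open internal node _2 (depth 3)
  pos 10: ')' -> close internal node _2 (now at depth 2)
  pos 11: ')' -> close internal node _1 (now at depth 1)
  pos 16: ')' -> close internal node _0 (now at depth 0)
Total internal nodes: 3
BFS adjacency from root:
  _0: U _1 D A
  _1: T _2
  _2: X L

Answer: _0: U _1 D A
_1: T _2
_2: X L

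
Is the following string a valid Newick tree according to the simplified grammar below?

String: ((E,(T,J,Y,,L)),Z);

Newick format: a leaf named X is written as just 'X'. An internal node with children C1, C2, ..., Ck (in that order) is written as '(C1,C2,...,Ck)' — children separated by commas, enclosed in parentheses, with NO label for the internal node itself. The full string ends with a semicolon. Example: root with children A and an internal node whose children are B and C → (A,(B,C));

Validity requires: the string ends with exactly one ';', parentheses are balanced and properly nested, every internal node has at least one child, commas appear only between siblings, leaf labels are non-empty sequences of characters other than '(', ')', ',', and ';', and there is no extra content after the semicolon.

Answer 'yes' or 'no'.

Input: ((E,(T,J,Y,,L)),Z);
Paren balance: 3 '(' vs 3 ')' OK
Ends with single ';': True
Full parse: FAILS (empty leaf label at pos 11)
Valid: False

Answer: no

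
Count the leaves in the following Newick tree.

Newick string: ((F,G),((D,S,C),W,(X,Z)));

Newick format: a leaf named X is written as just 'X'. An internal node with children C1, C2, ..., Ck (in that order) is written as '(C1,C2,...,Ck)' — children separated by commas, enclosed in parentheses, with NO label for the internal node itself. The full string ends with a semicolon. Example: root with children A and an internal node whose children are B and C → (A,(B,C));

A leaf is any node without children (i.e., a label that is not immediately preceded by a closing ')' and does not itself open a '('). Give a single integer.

Answer: 8

Derivation:
Newick: ((F,G),((D,S,C),W,(X,Z)));
Scan left-to-right; a leaf is any maximal label run not followed by '(':
  pos 2: leaf 'F' → count = 1
  pos 4: leaf 'G' → count = 2
  pos 9: leaf 'D' → count = 3
  pos 11: leaf 'S' → count = 4
  pos 13: leaf 'C' → count = 5
  pos 16: leaf 'W' → count = 6
  pos 19: leaf 'X' → count = 7
  pos 21: leaf 'Z' → count = 8
Total leaves: 8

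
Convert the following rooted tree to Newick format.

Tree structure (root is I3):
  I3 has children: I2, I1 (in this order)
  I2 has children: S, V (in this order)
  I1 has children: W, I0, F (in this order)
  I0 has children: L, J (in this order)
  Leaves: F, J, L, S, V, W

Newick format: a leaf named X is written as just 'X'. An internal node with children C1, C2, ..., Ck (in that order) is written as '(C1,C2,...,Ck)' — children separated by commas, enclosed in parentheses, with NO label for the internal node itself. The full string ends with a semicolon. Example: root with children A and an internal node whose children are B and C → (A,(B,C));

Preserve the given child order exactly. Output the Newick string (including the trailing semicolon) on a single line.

internal I3 with children ['I2', 'I1']
  internal I2 with children ['S', 'V']
    leaf 'S' → 'S'
    leaf 'V' → 'V'
  → '(S,V)'
  internal I1 with children ['W', 'I0', 'F']
    leaf 'W' → 'W'
    internal I0 with children ['L', 'J']
      leaf 'L' → 'L'
      leaf 'J' → 'J'
    → '(L,J)'
    leaf 'F' → 'F'
  → '(W,(L,J),F)'
→ '((S,V),(W,(L,J),F))'
Final: ((S,V),(W,(L,J),F));

Answer: ((S,V),(W,(L,J),F));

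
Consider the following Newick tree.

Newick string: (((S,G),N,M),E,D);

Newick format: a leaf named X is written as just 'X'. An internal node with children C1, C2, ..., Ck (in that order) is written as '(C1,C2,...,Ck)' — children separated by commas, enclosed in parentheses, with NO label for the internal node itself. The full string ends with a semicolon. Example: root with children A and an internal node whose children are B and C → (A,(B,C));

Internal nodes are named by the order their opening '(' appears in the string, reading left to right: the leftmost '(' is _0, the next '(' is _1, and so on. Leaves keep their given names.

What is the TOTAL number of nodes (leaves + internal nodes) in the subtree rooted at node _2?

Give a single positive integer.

Newick: (((S,G),N,M),E,D);
Locate _2: it is the '(' at position 2 (the 3rd '(' reading left to right).
Query: subtree rooted at _2
_2: subtree_size = 1 + 2
  S: subtree_size = 1 + 0
  G: subtree_size = 1 + 0
Total subtree size of _2: 3

Answer: 3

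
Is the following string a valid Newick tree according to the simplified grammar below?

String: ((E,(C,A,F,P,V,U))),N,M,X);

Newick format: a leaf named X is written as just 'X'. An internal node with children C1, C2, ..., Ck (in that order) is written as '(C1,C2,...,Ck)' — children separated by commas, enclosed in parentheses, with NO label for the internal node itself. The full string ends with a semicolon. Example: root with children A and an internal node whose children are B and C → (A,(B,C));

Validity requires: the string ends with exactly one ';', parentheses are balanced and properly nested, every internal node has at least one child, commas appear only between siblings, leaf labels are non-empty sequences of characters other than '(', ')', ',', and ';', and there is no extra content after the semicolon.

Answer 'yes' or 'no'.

Answer: no

Derivation:
Input: ((E,(C,A,F,P,V,U))),N,M,X);
Paren balance: 3 '(' vs 4 ')' MISMATCH
Ends with single ';': True
Full parse: FAILS (extra content after tree at pos 19)
Valid: False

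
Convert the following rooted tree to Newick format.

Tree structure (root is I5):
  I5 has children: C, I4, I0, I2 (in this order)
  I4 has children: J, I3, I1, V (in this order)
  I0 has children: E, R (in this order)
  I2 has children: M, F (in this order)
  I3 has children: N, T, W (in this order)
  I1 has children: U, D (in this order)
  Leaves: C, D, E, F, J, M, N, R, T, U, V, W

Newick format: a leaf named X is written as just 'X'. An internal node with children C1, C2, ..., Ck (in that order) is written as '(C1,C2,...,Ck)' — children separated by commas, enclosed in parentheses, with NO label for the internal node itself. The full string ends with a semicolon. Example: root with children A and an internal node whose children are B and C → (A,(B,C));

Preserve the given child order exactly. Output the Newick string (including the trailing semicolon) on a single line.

Answer: (C,(J,(N,T,W),(U,D),V),(E,R),(M,F));

Derivation:
internal I5 with children ['C', 'I4', 'I0', 'I2']
  leaf 'C' → 'C'
  internal I4 with children ['J', 'I3', 'I1', 'V']
    leaf 'J' → 'J'
    internal I3 with children ['N', 'T', 'W']
      leaf 'N' → 'N'
      leaf 'T' → 'T'
      leaf 'W' → 'W'
    → '(N,T,W)'
    internal I1 with children ['U', 'D']
      leaf 'U' → 'U'
      leaf 'D' → 'D'
    → '(U,D)'
    leaf 'V' → 'V'
  → '(J,(N,T,W),(U,D),V)'
  internal I0 with children ['E', 'R']
    leaf 'E' → 'E'
    leaf 'R' → 'R'
  → '(E,R)'
  internal I2 with children ['M', 'F']
    leaf 'M' → 'M'
    leaf 'F' → 'F'
  → '(M,F)'
→ '(C,(J,(N,T,W),(U,D),V),(E,R),(M,F))'
Final: (C,(J,(N,T,W),(U,D),V),(E,R),(M,F));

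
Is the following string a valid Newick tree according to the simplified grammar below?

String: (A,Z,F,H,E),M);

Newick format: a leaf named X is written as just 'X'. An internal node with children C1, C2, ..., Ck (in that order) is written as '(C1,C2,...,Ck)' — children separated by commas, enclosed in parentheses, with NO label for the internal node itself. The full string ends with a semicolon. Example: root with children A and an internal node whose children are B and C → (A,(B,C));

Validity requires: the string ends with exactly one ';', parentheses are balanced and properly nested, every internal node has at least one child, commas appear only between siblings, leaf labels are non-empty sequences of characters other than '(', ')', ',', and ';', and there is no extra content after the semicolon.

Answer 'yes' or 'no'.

Input: (A,Z,F,H,E),M);
Paren balance: 1 '(' vs 2 ')' MISMATCH
Ends with single ';': True
Full parse: FAILS (extra content after tree at pos 11)
Valid: False

Answer: no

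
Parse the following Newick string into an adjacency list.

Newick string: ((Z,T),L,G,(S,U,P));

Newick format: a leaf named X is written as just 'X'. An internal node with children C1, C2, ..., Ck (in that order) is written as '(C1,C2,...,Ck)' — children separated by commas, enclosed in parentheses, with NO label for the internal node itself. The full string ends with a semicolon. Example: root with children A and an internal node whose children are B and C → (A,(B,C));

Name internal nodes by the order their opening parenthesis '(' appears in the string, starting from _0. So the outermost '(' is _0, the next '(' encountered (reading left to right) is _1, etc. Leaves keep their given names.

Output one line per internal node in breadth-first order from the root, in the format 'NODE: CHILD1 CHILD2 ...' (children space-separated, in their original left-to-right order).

Answer: _0: _1 L G _2
_1: Z T
_2: S U P

Derivation:
Input: ((Z,T),L,G,(S,U,P));
Scanning left-to-right, naming '(' by encounter order:
  pos 0: '(' -> open internal node _0 (depth 1)
  pos 1: '(' -> open internal node _1 (depth 2)
  pos 5: ')' -> close internal node _1 (now at depth 1)
  pos 11: '(' -> open internal node _2 (depth 2)
  pos 17: ')' -> close internal node _2 (now at depth 1)
  pos 18: ')' -> close internal node _0 (now at depth 0)
Total internal nodes: 3
BFS adjacency from root:
  _0: _1 L G _2
  _1: Z T
  _2: S U P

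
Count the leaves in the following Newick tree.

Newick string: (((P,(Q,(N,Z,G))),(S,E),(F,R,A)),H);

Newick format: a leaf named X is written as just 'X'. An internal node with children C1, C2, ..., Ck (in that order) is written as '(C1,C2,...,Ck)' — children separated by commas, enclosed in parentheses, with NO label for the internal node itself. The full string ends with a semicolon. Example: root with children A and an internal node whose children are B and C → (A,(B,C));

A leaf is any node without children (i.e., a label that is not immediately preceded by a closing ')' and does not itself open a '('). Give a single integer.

Answer: 11

Derivation:
Newick: (((P,(Q,(N,Z,G))),(S,E),(F,R,A)),H);
Scan left-to-right; a leaf is any maximal label run not followed by '(':
  pos 3: leaf 'P' → count = 1
  pos 6: leaf 'Q' → count = 2
  pos 9: leaf 'N' → count = 3
  pos 11: leaf 'Z' → count = 4
  pos 13: leaf 'G' → count = 5
  pos 19: leaf 'S' → count = 6
  pos 21: leaf 'E' → count = 7
  pos 25: leaf 'F' → count = 8
  pos 27: leaf 'R' → count = 9
  pos 29: leaf 'A' → count = 10
  pos 33: leaf 'H' → count = 11
Total leaves: 11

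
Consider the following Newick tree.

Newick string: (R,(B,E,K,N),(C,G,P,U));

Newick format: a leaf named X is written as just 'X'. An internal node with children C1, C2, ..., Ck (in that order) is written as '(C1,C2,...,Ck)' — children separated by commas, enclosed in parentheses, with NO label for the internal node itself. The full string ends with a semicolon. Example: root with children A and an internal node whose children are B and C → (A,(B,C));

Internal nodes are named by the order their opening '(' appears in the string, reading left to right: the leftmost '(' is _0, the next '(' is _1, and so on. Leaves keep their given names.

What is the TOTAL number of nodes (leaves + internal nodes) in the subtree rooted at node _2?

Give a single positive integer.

Newick: (R,(B,E,K,N),(C,G,P,U));
Locate _2: it is the '(' at position 13 (the 3rd '(' reading left to right).
Query: subtree rooted at _2
_2: subtree_size = 1 + 4
  C: subtree_size = 1 + 0
  G: subtree_size = 1 + 0
  P: subtree_size = 1 + 0
  U: subtree_size = 1 + 0
Total subtree size of _2: 5

Answer: 5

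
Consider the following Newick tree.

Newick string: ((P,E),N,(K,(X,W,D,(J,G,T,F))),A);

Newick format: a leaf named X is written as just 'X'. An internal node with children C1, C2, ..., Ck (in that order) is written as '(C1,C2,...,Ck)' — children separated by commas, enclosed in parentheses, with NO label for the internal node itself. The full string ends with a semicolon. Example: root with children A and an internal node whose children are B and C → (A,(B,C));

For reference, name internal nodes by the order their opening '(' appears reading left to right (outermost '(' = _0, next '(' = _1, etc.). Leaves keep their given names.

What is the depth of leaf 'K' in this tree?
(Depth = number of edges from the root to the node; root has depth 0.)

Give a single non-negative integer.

Answer: 2

Derivation:
Newick: ((P,E),N,(K,(X,W,D,(J,G,T,F))),A);
Naming internals by '(' encounter order: outermost '(' = _0, next = _1, ...
Query node: K
Path from root: _0 -> _2 -> K
Depth of K: 2 (number of edges from root)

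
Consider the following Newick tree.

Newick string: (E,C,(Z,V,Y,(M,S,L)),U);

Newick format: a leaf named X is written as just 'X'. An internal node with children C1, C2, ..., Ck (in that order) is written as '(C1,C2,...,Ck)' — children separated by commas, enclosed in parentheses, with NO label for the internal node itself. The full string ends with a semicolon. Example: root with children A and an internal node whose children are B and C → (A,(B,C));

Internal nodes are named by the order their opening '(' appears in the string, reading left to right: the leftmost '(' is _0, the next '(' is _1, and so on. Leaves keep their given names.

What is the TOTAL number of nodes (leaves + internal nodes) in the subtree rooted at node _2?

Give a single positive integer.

Answer: 4

Derivation:
Newick: (E,C,(Z,V,Y,(M,S,L)),U);
Locate _2: it is the '(' at position 12 (the 3rd '(' reading left to right).
Query: subtree rooted at _2
_2: subtree_size = 1 + 3
  M: subtree_size = 1 + 0
  S: subtree_size = 1 + 0
  L: subtree_size = 1 + 0
Total subtree size of _2: 4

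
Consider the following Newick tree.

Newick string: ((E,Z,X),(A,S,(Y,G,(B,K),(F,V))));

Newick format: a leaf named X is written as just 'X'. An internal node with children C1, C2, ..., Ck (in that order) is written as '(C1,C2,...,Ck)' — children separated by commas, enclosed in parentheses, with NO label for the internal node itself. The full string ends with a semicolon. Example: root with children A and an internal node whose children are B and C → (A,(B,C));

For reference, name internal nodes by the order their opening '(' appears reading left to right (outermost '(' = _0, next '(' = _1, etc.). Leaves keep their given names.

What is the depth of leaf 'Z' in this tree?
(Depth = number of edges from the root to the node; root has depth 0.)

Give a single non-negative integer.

Answer: 2

Derivation:
Newick: ((E,Z,X),(A,S,(Y,G,(B,K),(F,V))));
Naming internals by '(' encounter order: outermost '(' = _0, next = _1, ...
Query node: Z
Path from root: _0 -> _1 -> Z
Depth of Z: 2 (number of edges from root)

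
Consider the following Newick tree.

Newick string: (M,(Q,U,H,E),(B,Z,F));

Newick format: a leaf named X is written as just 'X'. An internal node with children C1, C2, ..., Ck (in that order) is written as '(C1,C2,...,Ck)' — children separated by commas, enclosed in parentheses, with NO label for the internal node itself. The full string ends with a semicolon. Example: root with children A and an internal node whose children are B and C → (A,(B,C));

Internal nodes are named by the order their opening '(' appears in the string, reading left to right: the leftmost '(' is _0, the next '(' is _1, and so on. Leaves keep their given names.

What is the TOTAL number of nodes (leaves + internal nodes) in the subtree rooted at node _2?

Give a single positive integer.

Answer: 4

Derivation:
Newick: (M,(Q,U,H,E),(B,Z,F));
Locate _2: it is the '(' at position 13 (the 3rd '(' reading left to right).
Query: subtree rooted at _2
_2: subtree_size = 1 + 3
  B: subtree_size = 1 + 0
  Z: subtree_size = 1 + 0
  F: subtree_size = 1 + 0
Total subtree size of _2: 4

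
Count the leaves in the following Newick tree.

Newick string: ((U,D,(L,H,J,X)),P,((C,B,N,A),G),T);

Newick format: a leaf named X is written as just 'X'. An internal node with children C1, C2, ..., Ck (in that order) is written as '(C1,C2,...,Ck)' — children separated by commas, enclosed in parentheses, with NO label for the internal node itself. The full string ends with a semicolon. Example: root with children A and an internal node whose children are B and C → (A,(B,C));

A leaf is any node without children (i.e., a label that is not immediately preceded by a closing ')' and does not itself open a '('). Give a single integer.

Answer: 13

Derivation:
Newick: ((U,D,(L,H,J,X)),P,((C,B,N,A),G),T);
Scan left-to-right; a leaf is any maximal label run not followed by '(':
  pos 2: leaf 'U' → count = 1
  pos 4: leaf 'D' → count = 2
  pos 7: leaf 'L' → count = 3
  pos 9: leaf 'H' → count = 4
  pos 11: leaf 'J' → count = 5
  pos 13: leaf 'X' → count = 6
  pos 17: leaf 'P' → count = 7
  pos 21: leaf 'C' → count = 8
  pos 23: leaf 'B' → count = 9
  pos 25: leaf 'N' → count = 10
  pos 27: leaf 'A' → count = 11
  pos 30: leaf 'G' → count = 12
  pos 33: leaf 'T' → count = 13
Total leaves: 13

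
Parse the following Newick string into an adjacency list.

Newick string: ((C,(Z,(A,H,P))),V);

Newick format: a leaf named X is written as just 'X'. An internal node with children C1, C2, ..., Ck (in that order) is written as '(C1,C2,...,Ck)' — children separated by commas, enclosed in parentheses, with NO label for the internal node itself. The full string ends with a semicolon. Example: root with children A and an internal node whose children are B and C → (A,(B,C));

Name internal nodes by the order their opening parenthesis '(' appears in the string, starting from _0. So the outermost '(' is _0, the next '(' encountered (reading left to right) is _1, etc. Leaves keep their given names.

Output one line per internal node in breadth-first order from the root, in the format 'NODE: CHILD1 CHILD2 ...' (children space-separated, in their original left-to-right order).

Answer: _0: _1 V
_1: C _2
_2: Z _3
_3: A H P

Derivation:
Input: ((C,(Z,(A,H,P))),V);
Scanning left-to-right, naming '(' by encounter order:
  pos 0: '(' -> open internal node _0 (depth 1)
  pos 1: '(' -> open internal node _1 (depth 2)
  pos 4: '(' -> open internal node _2 (depth 3)
  pos 7: '(' -> open internal node _3 (depth 4)
  pos 13: ')' -> close internal node _3 (now at depth 3)
  pos 14: ')' -> close internal node _2 (now at depth 2)
  pos 15: ')' -> close internal node _1 (now at depth 1)
  pos 18: ')' -> close internal node _0 (now at depth 0)
Total internal nodes: 4
BFS adjacency from root:
  _0: _1 V
  _1: C _2
  _2: Z _3
  _3: A H P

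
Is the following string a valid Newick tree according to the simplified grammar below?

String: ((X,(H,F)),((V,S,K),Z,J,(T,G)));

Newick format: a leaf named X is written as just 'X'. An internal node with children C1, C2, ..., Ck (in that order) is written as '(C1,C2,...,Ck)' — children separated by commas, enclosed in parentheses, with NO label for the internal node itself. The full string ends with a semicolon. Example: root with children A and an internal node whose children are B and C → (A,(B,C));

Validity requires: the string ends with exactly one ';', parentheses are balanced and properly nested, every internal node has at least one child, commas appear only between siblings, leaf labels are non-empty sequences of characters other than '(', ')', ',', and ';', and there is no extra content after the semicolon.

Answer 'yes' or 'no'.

Answer: yes

Derivation:
Input: ((X,(H,F)),((V,S,K),Z,J,(T,G)));
Paren balance: 6 '(' vs 6 ')' OK
Ends with single ';': True
Full parse: OK
Valid: True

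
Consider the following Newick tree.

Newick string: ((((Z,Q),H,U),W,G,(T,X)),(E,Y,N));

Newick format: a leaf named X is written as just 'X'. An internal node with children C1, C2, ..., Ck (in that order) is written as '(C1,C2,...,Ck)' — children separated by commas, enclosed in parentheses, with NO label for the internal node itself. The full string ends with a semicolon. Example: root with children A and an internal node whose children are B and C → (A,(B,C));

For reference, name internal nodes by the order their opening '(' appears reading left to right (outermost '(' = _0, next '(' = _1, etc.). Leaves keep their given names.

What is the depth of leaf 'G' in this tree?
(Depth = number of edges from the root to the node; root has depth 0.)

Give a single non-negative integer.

Newick: ((((Z,Q),H,U),W,G,(T,X)),(E,Y,N));
Naming internals by '(' encounter order: outermost '(' = _0, next = _1, ...
Query node: G
Path from root: _0 -> _1 -> G
Depth of G: 2 (number of edges from root)

Answer: 2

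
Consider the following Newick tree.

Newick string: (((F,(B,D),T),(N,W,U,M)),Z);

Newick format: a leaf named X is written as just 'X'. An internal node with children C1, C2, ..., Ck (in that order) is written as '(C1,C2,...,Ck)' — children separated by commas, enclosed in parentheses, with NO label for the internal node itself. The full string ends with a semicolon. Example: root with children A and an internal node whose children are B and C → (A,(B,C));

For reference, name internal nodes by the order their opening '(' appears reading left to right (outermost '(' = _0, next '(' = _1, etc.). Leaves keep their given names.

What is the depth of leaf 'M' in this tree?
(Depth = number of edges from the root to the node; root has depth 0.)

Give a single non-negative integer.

Answer: 3

Derivation:
Newick: (((F,(B,D),T),(N,W,U,M)),Z);
Naming internals by '(' encounter order: outermost '(' = _0, next = _1, ...
Query node: M
Path from root: _0 -> _1 -> _4 -> M
Depth of M: 3 (number of edges from root)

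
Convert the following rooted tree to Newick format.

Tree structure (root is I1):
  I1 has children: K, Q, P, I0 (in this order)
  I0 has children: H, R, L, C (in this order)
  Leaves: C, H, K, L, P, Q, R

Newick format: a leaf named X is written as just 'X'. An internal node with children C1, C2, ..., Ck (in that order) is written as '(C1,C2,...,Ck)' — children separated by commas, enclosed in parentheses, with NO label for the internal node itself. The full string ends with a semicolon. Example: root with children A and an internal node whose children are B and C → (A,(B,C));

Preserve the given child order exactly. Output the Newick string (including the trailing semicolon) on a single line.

Answer: (K,Q,P,(H,R,L,C));

Derivation:
internal I1 with children ['K', 'Q', 'P', 'I0']
  leaf 'K' → 'K'
  leaf 'Q' → 'Q'
  leaf 'P' → 'P'
  internal I0 with children ['H', 'R', 'L', 'C']
    leaf 'H' → 'H'
    leaf 'R' → 'R'
    leaf 'L' → 'L'
    leaf 'C' → 'C'
  → '(H,R,L,C)'
→ '(K,Q,P,(H,R,L,C))'
Final: (K,Q,P,(H,R,L,C));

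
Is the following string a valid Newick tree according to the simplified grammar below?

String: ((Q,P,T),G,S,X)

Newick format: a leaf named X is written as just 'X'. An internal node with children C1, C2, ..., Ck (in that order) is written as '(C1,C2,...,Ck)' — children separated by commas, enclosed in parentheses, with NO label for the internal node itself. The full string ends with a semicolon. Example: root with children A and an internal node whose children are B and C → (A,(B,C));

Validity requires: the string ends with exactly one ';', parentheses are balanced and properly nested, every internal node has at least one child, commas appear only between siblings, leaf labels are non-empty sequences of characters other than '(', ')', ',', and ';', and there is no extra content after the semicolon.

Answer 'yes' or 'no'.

Answer: no

Derivation:
Input: ((Q,P,T),G,S,X)
Paren balance: 2 '(' vs 2 ')' OK
Ends with single ';': False
Full parse: FAILS (must end with ;)
Valid: False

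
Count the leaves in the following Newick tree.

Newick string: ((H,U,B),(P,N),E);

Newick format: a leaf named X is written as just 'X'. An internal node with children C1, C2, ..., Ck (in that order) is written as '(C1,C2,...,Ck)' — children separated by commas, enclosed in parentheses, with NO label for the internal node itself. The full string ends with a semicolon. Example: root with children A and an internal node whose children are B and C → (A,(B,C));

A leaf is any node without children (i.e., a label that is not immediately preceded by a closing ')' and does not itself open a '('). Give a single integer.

Newick: ((H,U,B),(P,N),E);
Scan left-to-right; a leaf is any maximal label run not followed by '(':
  pos 2: leaf 'H' → count = 1
  pos 4: leaf 'U' → count = 2
  pos 6: leaf 'B' → count = 3
  pos 10: leaf 'P' → count = 4
  pos 12: leaf 'N' → count = 5
  pos 15: leaf 'E' → count = 6
Total leaves: 6

Answer: 6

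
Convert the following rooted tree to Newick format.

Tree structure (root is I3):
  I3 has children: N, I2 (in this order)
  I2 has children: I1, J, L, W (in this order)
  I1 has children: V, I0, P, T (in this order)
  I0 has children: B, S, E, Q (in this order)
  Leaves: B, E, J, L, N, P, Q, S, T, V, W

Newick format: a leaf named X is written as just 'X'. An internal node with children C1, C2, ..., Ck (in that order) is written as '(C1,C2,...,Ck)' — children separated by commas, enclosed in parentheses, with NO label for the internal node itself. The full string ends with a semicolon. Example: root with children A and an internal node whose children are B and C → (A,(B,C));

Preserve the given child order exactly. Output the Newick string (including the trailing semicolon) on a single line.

Answer: (N,((V,(B,S,E,Q),P,T),J,L,W));

Derivation:
internal I3 with children ['N', 'I2']
  leaf 'N' → 'N'
  internal I2 with children ['I1', 'J', 'L', 'W']
    internal I1 with children ['V', 'I0', 'P', 'T']
      leaf 'V' → 'V'
      internal I0 with children ['B', 'S', 'E', 'Q']
        leaf 'B' → 'B'
        leaf 'S' → 'S'
        leaf 'E' → 'E'
        leaf 'Q' → 'Q'
      → '(B,S,E,Q)'
      leaf 'P' → 'P'
      leaf 'T' → 'T'
    → '(V,(B,S,E,Q),P,T)'
    leaf 'J' → 'J'
    leaf 'L' → 'L'
    leaf 'W' → 'W'
  → '((V,(B,S,E,Q),P,T),J,L,W)'
→ '(N,((V,(B,S,E,Q),P,T),J,L,W))'
Final: (N,((V,(B,S,E,Q),P,T),J,L,W));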